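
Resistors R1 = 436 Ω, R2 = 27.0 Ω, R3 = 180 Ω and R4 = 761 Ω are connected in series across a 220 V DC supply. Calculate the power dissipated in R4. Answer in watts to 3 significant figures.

Every series element carries the same I. Get I from the total resistance, then P = I² × R4.
R_total = 436 + 27.0 + 180 + 761 = 1404 Ω
I = V / R_total = 220 / 1404 = 0.1567 A
P_R4 = I² × R4 = (0.1567)² × 761 = 18.69 W

18.7 W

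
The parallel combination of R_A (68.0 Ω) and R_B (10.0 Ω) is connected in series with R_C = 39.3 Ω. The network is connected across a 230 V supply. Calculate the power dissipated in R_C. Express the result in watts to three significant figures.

902 W

Reduce the parallel combination to a single R_p; the circuit then becomes R_p in series with the remaining resistor.
R_p = (68.0×10.0)/(68.0+10.0) = 8.718 Ω
R_total = R_p + 39.3 = 8.718 + 39.3 = 48.02 Ω
I = V / R_total = 230 / 48.02 = 4.790 A
R_C is the series element, so its power is I²R.
P_R_C = (4.790)² × 39.3 = 901.7 W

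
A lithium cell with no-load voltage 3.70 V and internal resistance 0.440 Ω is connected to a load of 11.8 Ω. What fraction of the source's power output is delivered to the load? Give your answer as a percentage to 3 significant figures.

Efficiency is P_load / P_total. With a series r and R sharing the same I, P = I²R for each, so η = R/(R+r).
η = R / (R + r) = 11.8 / (11.8 + 0.440) = 0.9641

96.4 %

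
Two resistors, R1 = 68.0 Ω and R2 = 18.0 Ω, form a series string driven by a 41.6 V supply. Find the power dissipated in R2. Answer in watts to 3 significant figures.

Since the resistors are in series they all carry the loop current I = V/R_total; the power in any one is I²R.
R_total = 68.0 + 18.0 = 86.00 Ω
I = V / R_total = 41.6 / 86.00 = 0.4837 A
P_R2 = I² × R2 = (0.4837)² × 18.0 = 4.212 W

4.21 W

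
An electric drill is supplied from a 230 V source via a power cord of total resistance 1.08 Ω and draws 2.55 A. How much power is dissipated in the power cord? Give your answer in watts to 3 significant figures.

7.02 W

The power cord is a series resistance carrying the load current; its dissipation is I²R_line.
The power cord carries the full 2.55 A.
P_line = I² R_line = (2.550)² × 1.08 = 7.023 W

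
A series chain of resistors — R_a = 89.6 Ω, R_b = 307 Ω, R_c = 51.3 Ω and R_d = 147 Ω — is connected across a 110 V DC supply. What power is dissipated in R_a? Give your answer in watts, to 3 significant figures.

In a series string the same current flows through every resistor — find that current, then P = I²R for the one we want.
R_total = 89.6 + 307 + 51.3 + 147 = 594.9 Ω
I = V / R_total = 110 / 594.9 = 0.1849 A
P_R_a = I² × R_a = (0.1849)² × 89.6 = 3.063 W

3.06 W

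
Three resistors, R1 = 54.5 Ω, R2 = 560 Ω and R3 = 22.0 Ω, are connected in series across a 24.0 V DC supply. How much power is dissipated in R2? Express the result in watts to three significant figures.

0.796 W

In a series string the same current flows through every resistor — find that current, then P = I²R for the one we want.
R_total = 54.5 + 560 + 22.0 = 636.5 Ω
I = V / R_total = 24.0 / 636.5 = 0.03771 A
P_R2 = I² × R2 = (0.03771)² × 560 = 0.7962 W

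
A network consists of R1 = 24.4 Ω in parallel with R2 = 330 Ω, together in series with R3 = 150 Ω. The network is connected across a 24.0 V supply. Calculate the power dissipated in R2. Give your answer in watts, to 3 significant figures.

Reduce the parallel combination to a single R_p; the circuit then becomes R_p in series with the remaining resistor.
R_p = (24.4×330)/(24.4+330) = 22.72 Ω
R_total = R_p + 150 = 22.72 + 150 = 172.7 Ω
I = V / R_total = 24.0 / 172.7 = 0.1390 A
Voltage across the parallel pair: V_p = I × R_p = 0.1390 × 22.72 = 3.157 V
Use P = V²/R for R2 with V = V_p.
P_R2 = (3.157)² / 330 = 0.03020 W

0.0302 W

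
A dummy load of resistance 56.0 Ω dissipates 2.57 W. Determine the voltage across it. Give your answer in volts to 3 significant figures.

12.0 V

The two known quantities fix the third via V = √(P R).
V = √(2.57 × 56.0) = 12.00 V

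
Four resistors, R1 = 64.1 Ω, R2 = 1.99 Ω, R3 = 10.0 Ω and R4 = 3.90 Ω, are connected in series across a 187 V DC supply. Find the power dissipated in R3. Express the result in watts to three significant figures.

54.7 W

In a series string the same current flows through every resistor — find that current, then P = I²R for the one we want.
R_total = 64.1 + 1.99 + 10.0 + 3.90 = 79.99 Ω
I = V / R_total = 187 / 79.99 = 2.338 A
P_R3 = I² × R3 = (2.338)² × 10.0 = 54.65 W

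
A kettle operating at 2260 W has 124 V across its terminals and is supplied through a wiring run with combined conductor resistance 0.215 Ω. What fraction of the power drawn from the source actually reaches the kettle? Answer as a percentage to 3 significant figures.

I = P / V = 2260 / 124 = 18.23 A through the wiring run.
P_line = I² R_line = (18.23)² × 0.215 = 71.42 W
P_source = P_load + P_line = 2260 + 71.42 = 2331 W
η = P_load / P_source = 2260 / 2331 = 0.9694

96.9 %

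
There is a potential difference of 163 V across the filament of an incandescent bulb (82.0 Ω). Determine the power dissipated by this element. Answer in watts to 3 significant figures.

Voltage and resistance are given, so P = V²/R is the one-step route.
P = (163 V)² / 82.0 Ω = 324.0 W

324 W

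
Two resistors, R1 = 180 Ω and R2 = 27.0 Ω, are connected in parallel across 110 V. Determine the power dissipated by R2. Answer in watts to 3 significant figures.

448 W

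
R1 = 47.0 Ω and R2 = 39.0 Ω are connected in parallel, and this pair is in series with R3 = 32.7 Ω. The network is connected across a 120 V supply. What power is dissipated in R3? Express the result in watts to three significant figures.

161 W

Reduce the parallel combination to a single R_p; the circuit then becomes R_p in series with the remaining resistor.
R_p = (47.0×39.0)/(47.0+39.0) = 21.31 Ω
R_total = R_p + 32.7 = 21.31 + 32.7 = 54.01 Ω
I = V / R_total = 120 / 54.01 = 2.222 A
R3 is the series element, so its power is I²R.
P_R3 = (2.222)² × 32.7 = 161.4 W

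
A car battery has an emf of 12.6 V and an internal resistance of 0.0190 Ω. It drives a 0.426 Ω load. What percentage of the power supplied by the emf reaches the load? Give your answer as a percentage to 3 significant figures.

Both r and R carry the same current, so the power split is just the resistance split: η = R/(R+r).
η = R / (R + r) = 0.426 / (0.426 + 0.0190) = 0.9573

95.7 %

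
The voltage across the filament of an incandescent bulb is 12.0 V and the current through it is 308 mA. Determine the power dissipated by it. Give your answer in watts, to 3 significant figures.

3.70 W

V and I are known directly — P = V I, no intermediate step needed.
P = 12.0 V × 0.3080 A = 3.696 W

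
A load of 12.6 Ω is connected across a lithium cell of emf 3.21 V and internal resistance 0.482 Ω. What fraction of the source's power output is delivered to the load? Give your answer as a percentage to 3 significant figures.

96.3 %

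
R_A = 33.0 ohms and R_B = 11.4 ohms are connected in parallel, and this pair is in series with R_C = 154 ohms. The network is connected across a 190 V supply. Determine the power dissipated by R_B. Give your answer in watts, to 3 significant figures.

First find R_p for the parallel pair, then treat R_p + R_C as a series loop.
R_p = (33.0×11.4)/(33.0+11.4) = 8.473 Ω
R_total = R_p + 154 = 8.473 + 154 = 162.5 Ω
I = V / R_total = 190 / 162.5 = 1.169 A
Voltage across the parallel pair: V_p = I × R_p = 1.169 × 8.473 = 9.909 V
R_B sits across V_p; its power is V_p²/R.
P_R_B = (9.909)² / 11.4 = 8.612 W

8.61 W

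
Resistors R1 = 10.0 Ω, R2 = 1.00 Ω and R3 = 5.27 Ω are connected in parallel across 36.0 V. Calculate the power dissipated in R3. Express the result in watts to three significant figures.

Every branch has 36.0 V across it, so for R3 the power is simply V²/R.
P_R3 = V² / R3 = (36.0)² / 5.27 Ω = 245.9 W

246 W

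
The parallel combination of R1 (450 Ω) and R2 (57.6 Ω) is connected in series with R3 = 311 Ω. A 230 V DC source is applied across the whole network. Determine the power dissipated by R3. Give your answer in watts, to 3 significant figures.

126 W

Reduce the parallel combination to a single R_p; the circuit then becomes R_p in series with the remaining resistor.
R_p = (450×57.6)/(450+57.6) = 51.06 Ω
R_total = R_p + 311 = 51.06 + 311 = 362.1 Ω
I = V / R_total = 230 / 362.1 = 0.6352 A
R3 is the series element, so its power is I²R.
P_R3 = (0.6352)² × 311 = 125.5 W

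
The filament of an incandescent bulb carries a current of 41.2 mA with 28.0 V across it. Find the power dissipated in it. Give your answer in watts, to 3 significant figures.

V and I are known directly — P = V I, no intermediate step needed.
P = 28.0 V × 0.04120 A = 1.154 W

1.15 W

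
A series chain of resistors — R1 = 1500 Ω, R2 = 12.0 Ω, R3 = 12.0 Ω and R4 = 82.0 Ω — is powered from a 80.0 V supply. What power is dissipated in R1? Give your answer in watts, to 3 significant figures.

3.72 W

The current is common to all series resistors; compute it, then apply P = I²R for the target.
R_total = 1500 + 12.0 + 12.0 + 82.0 = 1606 Ω
I = V / R_total = 80.0 / 1606 = 0.04981 A
P_R1 = I² × R1 = (0.04981)² × 1500 = 3.722 W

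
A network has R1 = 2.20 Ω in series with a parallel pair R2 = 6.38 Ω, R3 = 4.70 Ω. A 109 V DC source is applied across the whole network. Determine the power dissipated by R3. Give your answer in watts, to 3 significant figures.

Replace R2 and R3 with their parallel equivalent so the circuit becomes R1 in series with R_p.
R_p = (6.38×4.70)/(6.38+4.70) = 2.706 Ω
R_total = 2.20 + 2.706 = 4.906 Ω
I = V / R_total = 109 / 4.906 = 22.22 A
Voltage across the parallel pair: V_p = I × R_p = 22.22 × 2.706 = 60.12 V
With V_p across R3, its power is V_p²/R3.
P_R3 = (60.12)² / 4.70 = 769.1 W

769 W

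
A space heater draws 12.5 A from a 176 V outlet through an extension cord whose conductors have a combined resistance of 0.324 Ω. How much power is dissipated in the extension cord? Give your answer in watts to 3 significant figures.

50.6 W

Only the current and the line resistance are needed for the I²R loss.
The extension cord carries the full 12.5 A.
P_line = I² R_line = (12.50)² × 0.324 = 50.62 W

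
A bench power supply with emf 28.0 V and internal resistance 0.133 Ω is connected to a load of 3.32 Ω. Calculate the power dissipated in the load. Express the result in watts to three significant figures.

Load and internal resistance form a series loop — compute the loop current, then the load power via I²R.
I = ε / (r + R) = 28.0 / (0.133 + 3.32) = 8.109 A
P_load = I² R = (8.109)² × 3.32 = 218.3 W

218 W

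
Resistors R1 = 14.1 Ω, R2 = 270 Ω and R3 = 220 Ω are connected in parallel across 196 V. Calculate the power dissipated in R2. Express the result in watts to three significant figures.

142 W

R2 sits directly across the source, so P = V²/R with V = 196 V.
P_R2 = V² / R2 = (196)² / 270 Ω = 142.3 W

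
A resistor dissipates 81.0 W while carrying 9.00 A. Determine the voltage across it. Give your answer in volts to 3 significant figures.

The two known quantities fix the third via V = P / I.
V = 81.0 / 9.000 = 9.000 V

9.00 V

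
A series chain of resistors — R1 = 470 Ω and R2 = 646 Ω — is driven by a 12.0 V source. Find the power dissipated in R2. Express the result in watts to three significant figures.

Series elements share the same current, so find I first, then use P = I²R.
R_total = 470 + 646 = 1116 Ω
I = V / R_total = 12.0 / 1116 = 0.01075 A
P_R2 = I² × R2 = (0.01075)² × 646 = 0.07469 W

0.0747 W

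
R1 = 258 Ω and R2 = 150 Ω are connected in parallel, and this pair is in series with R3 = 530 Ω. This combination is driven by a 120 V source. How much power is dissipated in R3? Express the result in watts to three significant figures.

Reduce the parallel combination to a single R_p; the circuit then becomes R_p in series with the remaining resistor.
R_p = (258×150)/(258+150) = 94.85 Ω
R_total = R_p + 530 = 94.85 + 530 = 624.9 Ω
I = V / R_total = 120 / 624.9 = 0.1920 A
All the supply current flows through R3; use P = I²R3.
P_R3 = (0.1920)² × 530 = 19.55 W

19.5 W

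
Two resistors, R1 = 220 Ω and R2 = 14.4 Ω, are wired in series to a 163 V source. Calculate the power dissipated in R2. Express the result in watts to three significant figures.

6.96 W

Every series element carries the same I. Get I from the total resistance, then P = I² × R2.
R_total = 220 + 14.4 = 234.4 Ω
I = V / R_total = 163 / 234.4 = 0.6954 A
P_R2 = I² × R2 = (0.6954)² × 14.4 = 6.963 W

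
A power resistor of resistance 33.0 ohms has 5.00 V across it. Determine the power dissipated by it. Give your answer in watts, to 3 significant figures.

With V across and R both known, P = V²/R gives the dissipation directly.
P = (5.00 V)² / 33.0 Ω = 0.7576 W

0.758 W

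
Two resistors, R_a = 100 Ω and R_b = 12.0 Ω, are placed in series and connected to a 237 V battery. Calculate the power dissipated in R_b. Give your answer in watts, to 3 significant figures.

Series elements share the same current, so find I first, then use P = I²R.
R_total = 100 + 12.0 = 112.0 Ω
I = V / R_total = 237 / 112.0 = 2.116 A
P_R_b = I² × R_b = (2.116)² × 12.0 = 53.73 W

53.7 W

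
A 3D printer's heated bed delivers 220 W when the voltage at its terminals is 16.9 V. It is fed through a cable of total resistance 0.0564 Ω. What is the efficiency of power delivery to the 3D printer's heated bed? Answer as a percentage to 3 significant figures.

I = P / V = 220 / 16.9 = 13.02 A through the cable.
P_line = I² R_line = (13.02)² × 0.0564 = 9.558 W
P_source = P_load + P_line = 220.0 + 9.558 = 229.6 W
η = P_load / P_source = 220.0 / 229.6 = 0.9584

95.8 %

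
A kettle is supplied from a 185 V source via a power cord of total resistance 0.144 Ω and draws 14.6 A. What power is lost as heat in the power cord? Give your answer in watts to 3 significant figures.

Line loss is just I²R for the cable — we know both I and R_line directly.
The power cord carries the full 14.6 A.
P_line = I² R_line = (14.60)² × 0.144 = 30.70 W

30.7 W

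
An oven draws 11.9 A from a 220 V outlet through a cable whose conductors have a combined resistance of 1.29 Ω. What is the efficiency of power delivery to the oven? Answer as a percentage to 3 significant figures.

The cable carries the full 11.9 A.
P_line = I² R_line = (11.90)² × 1.29 = 182.7 W
P_source = V I = 220 × 11.90 = 2618 W; P_load = 2435 W
η = P_load / P_source = 2435 / 2618 = 0.9302

93.0 %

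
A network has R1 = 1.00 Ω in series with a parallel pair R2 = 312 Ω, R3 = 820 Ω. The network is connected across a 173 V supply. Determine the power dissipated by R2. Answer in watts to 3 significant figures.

Collapse R2‖R3 to a single equivalent, reducing the network to two series elements.
R_p = (312×820)/(312+820) = 226.0 Ω
R_total = 1.00 + 226.0 = 227.0 Ω
I = V / R_total = 173 / 227.0 = 0.7621 A
Voltage across the parallel pair: V_p = I × R_p = 0.7621 × 226.0 = 172.2 V
R2 is across V_p, so use P = V²/R for that branch.
P_R2 = (172.2)² / 312 = 95.08 W

95.1 W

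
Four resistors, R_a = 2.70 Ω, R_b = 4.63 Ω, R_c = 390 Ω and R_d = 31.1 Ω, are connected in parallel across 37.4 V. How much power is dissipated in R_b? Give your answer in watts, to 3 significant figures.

Every branch has 37.4 V across it, so for R_b the power is simply V²/R.
P_R_b = V² / R_b = (37.4)² / 4.63 Ω = 302.1 W

302 W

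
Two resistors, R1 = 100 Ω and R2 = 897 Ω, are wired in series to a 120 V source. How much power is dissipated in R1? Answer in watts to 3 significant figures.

Series elements share the same current, so find I first, then use P = I²R.
R_total = 100 + 897 = 997.0 Ω
I = V / R_total = 120 / 997.0 = 0.1204 A
P_R1 = I² × R1 = (0.1204)² × 100 = 1.449 W

1.45 W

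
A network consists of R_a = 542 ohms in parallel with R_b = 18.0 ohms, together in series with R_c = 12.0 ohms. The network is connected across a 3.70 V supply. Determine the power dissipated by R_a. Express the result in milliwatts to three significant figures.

Combine R_a and R_b into their parallel equivalent first, reducing the network to two series resistors.
R_p = (542×18.0)/(542+18.0) = 17.42 Ω
R_total = R_p + 12.0 = 17.42 + 12.0 = 29.42 Ω
I = V / R_total = 3.70 / 29.42 = 0.1258 A
Voltage across the parallel pair: V_p = I × R_p = 0.1258 × 17.42 = 2.191 V
R_a has V_p across it, so P = V_p²/R_a.
P_R_a = (2.191)² / 542 = 0.008856 W

8.86 mW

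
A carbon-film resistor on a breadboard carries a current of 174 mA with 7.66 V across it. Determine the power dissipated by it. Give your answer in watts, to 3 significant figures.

1.33 W

Both the voltage across and the current through the element are known, so P = V I applies directly.
P = 7.66 V × 0.1740 A = 1.333 W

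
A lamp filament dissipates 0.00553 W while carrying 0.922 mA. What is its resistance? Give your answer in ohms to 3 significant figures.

From P = V I = I²R = V²/R, with the two given quantities we get R = P / I².
R = 0.00553 / (0.0009220)² = 6505 Ω

6510 Ω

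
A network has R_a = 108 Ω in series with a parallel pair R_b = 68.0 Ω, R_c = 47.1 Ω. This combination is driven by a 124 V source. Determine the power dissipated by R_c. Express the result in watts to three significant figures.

13.7 W

Replace R_b and R_c with their parallel equivalent so the circuit becomes R_a in series with R_p.
R_p = (68.0×47.1)/(68.0+47.1) = 27.83 Ω
R_total = 108 + 27.83 = 135.8 Ω
I = V / R_total = 124 / 135.8 = 0.9129 A
Voltage across the parallel pair: V_p = I × R_p = 0.9129 × 27.83 = 25.40 V
R_c sees V_p directly, so P = V_p² / R_c.
P_R_c = (25.40)² / 47.1 = 13.70 W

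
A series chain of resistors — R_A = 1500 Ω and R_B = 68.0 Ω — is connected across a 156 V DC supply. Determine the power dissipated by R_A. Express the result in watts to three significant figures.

14.8 W

In a series string the same current flows through every resistor — find that current, then P = I²R for the one we want.
R_total = 1500 + 68.0 = 1568 Ω
I = V / R_total = 156 / 1568 = 0.09949 A
P_R_A = I² × R_A = (0.09949)² × 1500 = 14.85 W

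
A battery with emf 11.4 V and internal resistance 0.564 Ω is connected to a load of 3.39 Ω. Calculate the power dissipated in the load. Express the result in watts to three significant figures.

28.2 W

Load and internal resistance form a series loop — compute the loop current, then the load power via I²R.
I = ε / (r + R) = 11.4 / (0.564 + 3.39) = 2.883 A
P_load = I² R = (2.883)² × 3.39 = 28.18 W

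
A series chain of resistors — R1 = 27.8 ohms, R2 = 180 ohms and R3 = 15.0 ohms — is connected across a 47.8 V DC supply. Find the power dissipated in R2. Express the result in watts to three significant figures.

8.29 W

In a series string the same current flows through every resistor — find that current, then P = I²R for the one we want.
R_total = 27.8 + 180 + 15.0 = 222.8 Ω
I = V / R_total = 47.8 / 222.8 = 0.2145 A
P_R2 = I² × R2 = (0.2145)² × 180 = 8.285 W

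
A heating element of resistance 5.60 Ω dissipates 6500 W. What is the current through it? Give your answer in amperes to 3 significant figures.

34.1 A

The two known quantities fix the third via I = √(P / R).
I = √(6500 / 5.60) = 34.07 A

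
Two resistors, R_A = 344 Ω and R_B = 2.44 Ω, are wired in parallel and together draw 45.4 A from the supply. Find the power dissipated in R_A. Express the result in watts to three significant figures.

35.2 W

The branches share the same voltage, but only the total current is given — find V from the equivalent resistance first.
1/R_eq = 1/344 + 1/2.44 ⇒ R_eq = 2.423 Ω
V = I_total × R_eq = 45.40 × 2.423 = 110.0 V
P_R_A = V² / R_A = (110.0)² / 344 = 35.17 W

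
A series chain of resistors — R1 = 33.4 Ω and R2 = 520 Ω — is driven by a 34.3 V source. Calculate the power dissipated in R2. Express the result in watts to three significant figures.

2.00 W

The current is common to all series resistors; compute it, then apply P = I²R for the target.
R_total = 33.4 + 520 = 553.4 Ω
I = V / R_total = 34.3 / 553.4 = 0.06198 A
P_R2 = I² × R2 = (0.06198)² × 520 = 1.998 W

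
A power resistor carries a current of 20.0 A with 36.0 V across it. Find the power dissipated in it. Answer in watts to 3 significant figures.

720 W

Both the voltage across and the current through the element are known, so P = V I applies directly.
P = 36.0 V × 20.00 A = 720.0 W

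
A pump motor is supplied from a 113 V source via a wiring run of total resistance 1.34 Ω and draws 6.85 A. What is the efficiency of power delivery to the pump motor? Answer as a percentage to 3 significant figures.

91.9 %

The wiring run carries the full 6.85 A.
P_line = I² R_line = (6.850)² × 1.34 = 62.88 W
P_source = V I = 113 × 6.850 = 774.0 W; P_load = 711.2 W
η = P_load / P_source = 711.2 / 774.0 = 0.9188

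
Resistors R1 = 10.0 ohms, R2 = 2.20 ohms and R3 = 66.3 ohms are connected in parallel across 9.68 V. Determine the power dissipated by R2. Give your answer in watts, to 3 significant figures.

R2 sits directly across the source, so P = V²/R with V = 9.68 V.
P_R2 = V² / R2 = (9.68)² / 2.20 Ω = 42.59 W

42.6 W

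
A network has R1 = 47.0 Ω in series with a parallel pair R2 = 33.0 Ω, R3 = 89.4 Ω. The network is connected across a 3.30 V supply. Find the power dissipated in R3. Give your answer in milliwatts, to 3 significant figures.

Collapse R2‖R3 to a single equivalent, reducing the network to two series elements.
R_p = (33.0×89.4)/(33.0+89.4) = 24.10 Ω
R_total = 47.0 + 24.10 = 71.10 Ω
I = V / R_total = 3.30 / 71.10 = 0.04641 A
Voltage across the parallel pair: V_p = I × R_p = 0.04641 × 24.10 = 1.119 V
R3 is across V_p, so use P = V²/R for that branch.
P_R3 = (1.119)² / 89.4 = 0.01400 W

14.0 mW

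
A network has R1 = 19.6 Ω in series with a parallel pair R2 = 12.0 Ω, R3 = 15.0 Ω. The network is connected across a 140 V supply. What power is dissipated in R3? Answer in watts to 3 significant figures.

First combine the parallel branches into one equivalent R_p, then R1 + R_p is a series pair.
R_p = (12.0×15.0)/(12.0+15.0) = 6.667 Ω
R_total = 19.6 + 6.667 = 26.27 Ω
I = V / R_total = 140 / 26.27 = 5.330 A
Voltage across the parallel pair: V_p = I × R_p = 5.330 × 6.667 = 35.53 V
R3 is across V_p, so use P = V²/R for that branch.
P_R3 = (35.53)² / 15.0 = 84.17 W

84.2 W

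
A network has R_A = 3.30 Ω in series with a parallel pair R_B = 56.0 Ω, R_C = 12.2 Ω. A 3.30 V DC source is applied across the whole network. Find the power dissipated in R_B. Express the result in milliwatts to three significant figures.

Reduce the parallel pair to R_p first; the network is then a simple series string.
R_p = (56.0×12.2)/(56.0+12.2) = 10.02 Ω
R_total = 3.30 + 10.02 = 13.32 Ω
I = V / R_total = 3.30 / 13.32 = 0.2478 A
Voltage across the parallel pair: V_p = I × R_p = 0.2478 × 10.02 = 2.482 V
R_B sees V_p directly, so P = V_p² / R_B.
P_R_B = (2.482)² / 56.0 = 0.1100 W

110 mW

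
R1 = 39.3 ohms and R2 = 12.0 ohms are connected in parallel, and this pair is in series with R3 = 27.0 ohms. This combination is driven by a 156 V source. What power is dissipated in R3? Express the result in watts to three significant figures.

502 W

Collapse the R1‖R2 pair into one equivalent R_p; then R_p and R3 form a series string.
R_p = (39.3×12.0)/(39.3+12.0) = 9.193 Ω
R_total = R_p + 27.0 = 9.193 + 27.0 = 36.19 Ω
I = V / R_total = 156 / 36.19 = 4.310 A
R3 is the series element, so its power is I²R.
P_R3 = (4.310)² × 27.0 = 501.6 W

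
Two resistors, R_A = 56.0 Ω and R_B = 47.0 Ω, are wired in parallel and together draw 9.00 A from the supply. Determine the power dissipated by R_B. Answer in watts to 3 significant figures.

Only the total current is stated, so first find the parallel equivalent to get the voltage across the combination.
1/R_eq = 1/56.0 + 1/47.0 ⇒ R_eq = 25.55 Ω
V = I_total × R_eq = 9.000 × 25.55 = 230.0 V
P_R_B = V² / R_B = (230.0)² / 47.0 = 1125 W

1130 W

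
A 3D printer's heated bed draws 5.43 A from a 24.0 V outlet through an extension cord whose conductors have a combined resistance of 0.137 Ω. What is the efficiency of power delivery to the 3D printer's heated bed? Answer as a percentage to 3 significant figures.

The extension cord carries the full 5.43 A.
P_line = I² R_line = (5.430)² × 0.137 = 4.039 W
P_source = V I = 24.0 × 5.430 = 130.3 W; P_load = 126.3 W
η = P_load / P_source = 126.3 / 130.3 = 0.9690

96.9 %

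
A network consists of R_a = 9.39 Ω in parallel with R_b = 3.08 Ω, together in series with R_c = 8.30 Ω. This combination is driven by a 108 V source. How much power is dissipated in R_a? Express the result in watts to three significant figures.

Combine R_a and R_b into their parallel equivalent first, reducing the network to two series resistors.
R_p = (9.39×3.08)/(9.39+3.08) = 2.319 Ω
R_total = R_p + 8.30 = 2.319 + 8.30 = 10.62 Ω
I = V / R_total = 108 / 10.62 = 10.17 A
Voltage across the parallel pair: V_p = I × R_p = 10.17 × 2.319 = 23.59 V
R_a has V_p across it, so P = V_p²/R_a.
P_R_a = (23.59)² / 9.39 = 59.25 W

59.3 W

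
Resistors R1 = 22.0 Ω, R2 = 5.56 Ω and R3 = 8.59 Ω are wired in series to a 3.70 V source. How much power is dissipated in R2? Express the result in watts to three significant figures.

Series elements share the same current, so find I first, then use P = I²R.
R_total = 22.0 + 5.56 + 8.59 = 36.15 Ω
I = V / R_total = 3.70 / 36.15 = 0.1024 A
P_R2 = I² × R2 = (0.1024)² × 5.56 = 0.05825 W

0.0582 W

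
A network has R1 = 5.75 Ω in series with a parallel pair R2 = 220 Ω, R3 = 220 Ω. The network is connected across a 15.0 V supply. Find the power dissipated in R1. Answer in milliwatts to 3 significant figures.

First combine the parallel branches into one equivalent R_p, then R1 + R_p is a series pair.
R_p = (220×220)/(220+220) = 110.0 Ω
R_total = 5.75 + 110.0 = 115.8 Ω
I = V / R_total = 15.0 / 115.8 = 0.1296 A
R1 carries the full series current, so P = I²R.
P_R1 = (0.1296)² × 5.75 = 0.09656 W

96.6 mW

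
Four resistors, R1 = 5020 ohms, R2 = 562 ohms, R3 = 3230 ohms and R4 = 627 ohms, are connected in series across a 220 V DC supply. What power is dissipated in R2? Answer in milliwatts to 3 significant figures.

In a series string the same current flows through every resistor — find that current, then P = I²R for the one we want.
R_total = 5020 + 562 + 3230 + 627 = 9439 Ω
I = V / R_total = 220 / 9439 = 0.02331 A
P_R2 = I² × R2 = (0.02331)² × 562 = 0.3053 W

305 mW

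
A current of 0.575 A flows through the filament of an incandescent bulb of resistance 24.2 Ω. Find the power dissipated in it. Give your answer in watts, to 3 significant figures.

The current through and the resistance of the element are both given; use P = I²R.
P = (0.5750 A)² × 24.2 Ω = 8.001 W

8.00 W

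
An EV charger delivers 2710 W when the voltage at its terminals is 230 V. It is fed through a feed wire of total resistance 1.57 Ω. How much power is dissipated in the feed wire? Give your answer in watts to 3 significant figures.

218 W

Only the current and the line resistance are needed for the I²R loss.
I = P / V = 2710 / 230 = 11.78 A through the feed wire.
P_line = I² R_line = (11.78)² × 1.57 = 218.0 W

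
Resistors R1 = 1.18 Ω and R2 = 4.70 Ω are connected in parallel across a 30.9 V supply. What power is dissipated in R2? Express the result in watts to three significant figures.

The supply voltage appears across each parallel branch — just use P = V²/R2.
P_R2 = V² / R2 = (30.9)² / 4.70 Ω = 203.2 W

203 W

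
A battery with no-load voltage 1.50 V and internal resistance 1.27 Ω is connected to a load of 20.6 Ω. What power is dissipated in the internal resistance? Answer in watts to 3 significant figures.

The internal resistance carries the same current as the load; P_int = I²r.
I = ε / (r + R) = 1.50 / (1.27 + 20.6) = 0.06859 A
P_int = I² r = (0.06859)² × 1.27 = 0.005974 W

0.00597 W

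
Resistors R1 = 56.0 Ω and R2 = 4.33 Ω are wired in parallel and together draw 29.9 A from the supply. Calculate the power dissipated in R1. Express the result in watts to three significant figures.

The branches share the same voltage, but only the total current is given — find V from the equivalent resistance first.
1/R_eq = 1/56.0 + 1/4.33 ⇒ R_eq = 4.019 Ω
V = I_total × R_eq = 29.90 × 4.019 = 120.2 V
P_R1 = V² / R1 = (120.2)² / 56.0 = 257.9 W

258 W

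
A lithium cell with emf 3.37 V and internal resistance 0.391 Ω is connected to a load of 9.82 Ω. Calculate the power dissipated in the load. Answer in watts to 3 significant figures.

1.07 W

Load and internal resistance form a series loop — compute the loop current, then the load power via I²R.
I = ε / (r + R) = 3.37 / (0.391 + 9.82) = 0.3300 A
P_load = I² R = (0.3300)² × 9.82 = 1.070 W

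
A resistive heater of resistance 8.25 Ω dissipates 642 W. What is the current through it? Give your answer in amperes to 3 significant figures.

8.82 A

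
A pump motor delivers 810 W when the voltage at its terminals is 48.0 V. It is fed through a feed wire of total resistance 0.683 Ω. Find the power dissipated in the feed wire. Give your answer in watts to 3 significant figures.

194 W

The feed wire and load are in series, so the same current flows in both; the loss is I²R_line.
I = P / V = 810 / 48.0 = 16.88 A through the feed wire.
P_line = I² R_line = (16.88)² × 0.683 = 194.5 W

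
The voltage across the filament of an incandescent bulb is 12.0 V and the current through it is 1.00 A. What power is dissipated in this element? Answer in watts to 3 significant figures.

Since both terminal voltage and current are stated, P = V I gives the power in one step.
P = 12.0 V × 1.000 A = 12.00 W

12.0 W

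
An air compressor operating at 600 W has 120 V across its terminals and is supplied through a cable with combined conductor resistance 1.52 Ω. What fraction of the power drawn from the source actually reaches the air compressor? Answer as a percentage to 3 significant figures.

94.0 %

I = P / V = 600 / 120 = 5.000 A through the cable.
P_line = I² R_line = (5.000)² × 1.52 = 38.00 W
P_source = P_load + P_line = 600.0 + 38.00 = 638.0 W
η = P_load / P_source = 600.0 / 638.0 = 0.9404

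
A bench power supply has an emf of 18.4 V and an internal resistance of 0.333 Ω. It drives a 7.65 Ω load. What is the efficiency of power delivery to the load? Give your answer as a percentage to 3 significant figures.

95.8 %

Both r and R carry the same current, so the power split is just the resistance split: η = R/(R+r).
η = R / (R + r) = 7.65 / (7.65 + 0.333) = 0.9583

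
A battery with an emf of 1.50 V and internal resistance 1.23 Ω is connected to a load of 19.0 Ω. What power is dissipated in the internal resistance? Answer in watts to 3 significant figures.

r is in series with the load, so it carries the full circuit current — the loss in it is I²r.
I = ε / (r + R) = 1.50 / (1.23 + 19.0) = 0.07415 A
P_int = I² r = (0.07415)² × 1.23 = 0.006762 W

0.00676 W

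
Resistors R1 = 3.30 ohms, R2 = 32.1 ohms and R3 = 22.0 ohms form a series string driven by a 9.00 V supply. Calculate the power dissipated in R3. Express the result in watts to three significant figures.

Series elements share the same current, so find I first, then use P = I²R.
R_total = 3.30 + 32.1 + 22.0 = 57.40 Ω
I = V / R_total = 9.00 / 57.40 = 0.1568 A
P_R3 = I² × R3 = (0.1568)² × 22.0 = 0.5409 W

0.541 W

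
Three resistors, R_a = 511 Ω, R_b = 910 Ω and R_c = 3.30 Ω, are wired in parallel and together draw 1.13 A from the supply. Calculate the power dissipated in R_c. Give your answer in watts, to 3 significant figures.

4.13 W

Parallel branches share V, not I — compute V via R_eq, then use V²/R for the target branch.
1/R_eq = 1/511 + 1/910 + 1/3.30 ⇒ R_eq = 3.267 Ω
V = I_total × R_eq = 1.130 × 3.267 = 3.692 V
P_R_c = V² / R_c = (3.692)² / 3.30 = 4.130 W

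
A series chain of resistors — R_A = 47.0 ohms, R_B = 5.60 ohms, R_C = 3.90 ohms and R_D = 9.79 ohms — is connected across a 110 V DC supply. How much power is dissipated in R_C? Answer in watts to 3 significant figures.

Series elements share the same current, so find I first, then use P = I²R.
R_total = 47.0 + 5.60 + 3.90 + 9.79 = 66.29 Ω
I = V / R_total = 110 / 66.29 = 1.659 A
P_R_C = I² × R_C = (1.659)² × 3.90 = 10.74 W

10.7 W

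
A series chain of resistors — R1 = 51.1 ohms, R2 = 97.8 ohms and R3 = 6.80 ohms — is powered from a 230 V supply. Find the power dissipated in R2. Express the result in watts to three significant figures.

The current is common to all series resistors; compute it, then apply P = I²R for the target.
R_total = 51.1 + 97.8 + 6.80 = 155.7 Ω
I = V / R_total = 230 / 155.7 = 1.477 A
P_R2 = I² × R2 = (1.477)² × 97.8 = 213.4 W

213 W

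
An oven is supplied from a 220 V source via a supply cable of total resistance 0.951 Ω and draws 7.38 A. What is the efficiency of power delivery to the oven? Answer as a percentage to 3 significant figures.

The supply cable carries the full 7.38 A.
P_line = I² R_line = (7.380)² × 0.951 = 51.80 W
P_source = V I = 220 × 7.380 = 1624 W; P_load = 1572 W
η = P_load / P_source = 1572 / 1624 = 0.9681

96.8 %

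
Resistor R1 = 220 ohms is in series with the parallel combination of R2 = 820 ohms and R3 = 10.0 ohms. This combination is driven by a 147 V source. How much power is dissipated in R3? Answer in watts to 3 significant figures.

Reduce the parallel pair to R_p first; the network is then a simple series string.
R_p = (820×10.0)/(820+10.0) = 9.880 Ω
R_total = 220 + 9.880 = 229.9 Ω
I = V / R_total = 147 / 229.9 = 0.6395 A
Voltage across the parallel pair: V_p = I × R_p = 0.6395 × 9.880 = 6.318 V
R3 is across V_p, so use P = V²/R for that branch.
P_R3 = (6.318)² / 10.0 = 3.991 W

3.99 W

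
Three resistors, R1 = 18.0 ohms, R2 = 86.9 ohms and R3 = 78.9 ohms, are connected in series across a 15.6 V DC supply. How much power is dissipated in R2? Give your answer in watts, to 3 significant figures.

0.626 W

Every series element carries the same I. Get I from the total resistance, then P = I² × R2.
R_total = 18.0 + 86.9 + 78.9 = 183.8 Ω
I = V / R_total = 15.6 / 183.8 = 0.08487 A
P_R2 = I² × R2 = (0.08487)² × 86.9 = 0.6260 W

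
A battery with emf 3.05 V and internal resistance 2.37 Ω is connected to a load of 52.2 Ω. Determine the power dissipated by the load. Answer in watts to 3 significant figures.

0.163 W

The internal resistance and the load are in series, so the same I flows through both; get I from ε/(r+R), then I²R for the load.
I = ε / (r + R) = 3.05 / (2.37 + 52.2) = 0.05589 A
P_load = I² R = (0.05589)² × 52.2 = 0.1631 W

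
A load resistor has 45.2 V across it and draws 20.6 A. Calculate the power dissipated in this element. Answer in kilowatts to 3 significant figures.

0.931 kW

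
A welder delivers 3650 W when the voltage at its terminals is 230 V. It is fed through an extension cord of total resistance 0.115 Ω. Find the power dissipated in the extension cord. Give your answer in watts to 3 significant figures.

29.0 W

Only the current and the line resistance are needed for the I²R loss.
I = P / V = 3650 / 230 = 15.87 A through the extension cord.
P_line = I² R_line = (15.87)² × 0.115 = 28.96 W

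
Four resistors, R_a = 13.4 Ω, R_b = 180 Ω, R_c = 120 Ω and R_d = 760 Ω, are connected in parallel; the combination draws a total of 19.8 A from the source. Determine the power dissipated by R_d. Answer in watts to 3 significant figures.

63.9 W

Parallel branches share V, not I — compute V via R_eq, then use V²/R for the target branch.
1/R_eq = 1/13.4 + 1/180 + 1/120 + 1/760 ⇒ R_eq = 11.13 Ω
V = I_total × R_eq = 19.80 × 11.13 = 220.4 V
P_R_d = V² / R_d = (220.4)² / 760 = 63.92 W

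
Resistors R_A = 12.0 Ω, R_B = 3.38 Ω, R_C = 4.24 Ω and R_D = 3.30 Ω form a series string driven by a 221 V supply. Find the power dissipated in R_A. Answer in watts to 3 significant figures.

In a series string the same current flows through every resistor — find that current, then P = I²R for the one we want.
R_total = 12.0 + 3.38 + 4.24 + 3.30 = 22.92 Ω
I = V / R_total = 221 / 22.92 = 9.642 A
P_R_A = I² × R_A = (9.642)² × 12.0 = 1116 W

1120 W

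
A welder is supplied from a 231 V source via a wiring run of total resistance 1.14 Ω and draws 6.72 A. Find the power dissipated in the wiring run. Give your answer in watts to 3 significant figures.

Line loss is just I²R for the cable — we know both I and R_line directly.
The wiring run carries the full 6.72 A.
P_line = I² R_line = (6.720)² × 1.14 = 51.48 W

51.5 W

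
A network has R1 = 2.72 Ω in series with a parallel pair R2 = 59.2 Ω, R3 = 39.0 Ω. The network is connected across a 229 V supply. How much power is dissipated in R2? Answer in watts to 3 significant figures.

712 W

Collapse R2‖R3 to a single equivalent, reducing the network to two series elements.
R_p = (59.2×39.0)/(59.2+39.0) = 23.51 Ω
R_total = 2.72 + 23.51 = 26.23 Ω
I = V / R_total = 229 / 26.23 = 8.730 A
Voltage across the parallel pair: V_p = I × R_p = 8.730 × 23.51 = 205.3 V
R2 is across V_p, so use P = V²/R for that branch.
P_R2 = (205.3)² / 59.2 = 711.6 W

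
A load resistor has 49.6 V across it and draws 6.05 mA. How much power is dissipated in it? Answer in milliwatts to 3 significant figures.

300 mW

Since both terminal voltage and current are stated, P = V I gives the power in one step.
P = 49.6 V × 0.006050 A = 0.3001 W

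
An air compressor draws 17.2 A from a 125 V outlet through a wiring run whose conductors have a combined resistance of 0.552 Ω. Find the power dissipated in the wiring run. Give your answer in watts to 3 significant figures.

The wiring run is a series resistance carrying the load current; its dissipation is I²R_line.
The wiring run carries the full 17.2 A.
P_line = I² R_line = (17.20)² × 0.552 = 163.3 W

163 W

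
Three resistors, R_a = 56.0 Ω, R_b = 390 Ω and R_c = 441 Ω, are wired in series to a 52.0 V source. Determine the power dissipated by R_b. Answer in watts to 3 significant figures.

Series elements share the same current, so find I first, then use P = I²R.
R_total = 56.0 + 390 + 441 = 887.0 Ω
I = V / R_total = 52.0 / 887.0 = 0.05862 A
P_R_b = I² × R_b = (0.05862)² × 390 = 1.340 W

1.34 W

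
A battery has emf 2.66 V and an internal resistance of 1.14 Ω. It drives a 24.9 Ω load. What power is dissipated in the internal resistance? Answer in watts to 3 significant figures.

The source's internal resistance is just another series element carrying I; its dissipation is I²r.
I = ε / (r + R) = 2.66 / (1.14 + 24.9) = 0.1022 A
P_int = I² r = (0.1022)² × 1.14 = 0.01190 W

0.0119 W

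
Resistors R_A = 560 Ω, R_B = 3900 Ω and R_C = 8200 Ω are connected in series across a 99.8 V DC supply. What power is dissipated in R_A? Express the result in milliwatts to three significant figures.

34.8 mW

In a series string the same current flows through every resistor — find that current, then P = I²R for the one we want.
R_total = 560 + 3900 + 8200 = 12660 Ω
I = V / R_total = 99.8 / 12660 = 0.007883 A
P_R_A = I² × R_A = (0.007883)² × 560 = 0.03480 W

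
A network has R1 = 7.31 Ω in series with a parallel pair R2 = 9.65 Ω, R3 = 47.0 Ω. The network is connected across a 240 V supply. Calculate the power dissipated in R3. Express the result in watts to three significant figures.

Replace R2 and R3 with their parallel equivalent so the circuit becomes R1 in series with R_p.
R_p = (9.65×47.0)/(9.65+47.0) = 8.006 Ω
R_total = 7.31 + 8.006 = 15.32 Ω
I = V / R_total = 240 / 15.32 = 15.67 A
Voltage across the parallel pair: V_p = I × R_p = 15.67 × 8.006 = 125.5 V
R3 sees V_p directly, so P = V_p² / R3.
P_R3 = (125.5)² / 47.0 = 334.9 W

335 W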